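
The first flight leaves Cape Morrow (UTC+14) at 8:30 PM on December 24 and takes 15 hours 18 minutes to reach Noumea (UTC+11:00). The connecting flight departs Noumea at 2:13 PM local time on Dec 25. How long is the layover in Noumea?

Convert departure to UTC: 8:30 PM − 14:00 = 6:30 AM UTC on Dec 24.
Add 15 hours 18 minutes flight time → 9:48 PM UTC.
Noumea is UTC+11:00, so local arrival = 9:48 PM + 11:00 = 8:48 AM on Dec 25.
Layover = 2:13 PM − 8:48 AM = 5 hours 25 minutes.

5 hours 25 minutes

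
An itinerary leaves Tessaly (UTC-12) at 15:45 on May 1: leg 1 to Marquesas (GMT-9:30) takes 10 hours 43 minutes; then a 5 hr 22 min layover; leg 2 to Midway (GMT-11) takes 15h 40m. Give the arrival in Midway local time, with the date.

00:30 on May 3

Convert departure to UTC: 15:45 + 12:00 = 03:45 UTC on May 2.
Add 10 hours 43 minutes leg 1 → 14:28 UTC.
Add 5 hours and 22 minutes layover in Marquesas → 19:50 UTC.
Add 15 hours 40 minutes leg 2 → 11:30 UTC (May 3).
Midway is UTC−11:00, so local arrival = 11:30 − 11:00 = 00:30 on May 3.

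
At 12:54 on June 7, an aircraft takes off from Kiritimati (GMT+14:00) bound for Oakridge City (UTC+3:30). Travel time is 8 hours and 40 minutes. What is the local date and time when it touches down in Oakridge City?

11:04 on June 7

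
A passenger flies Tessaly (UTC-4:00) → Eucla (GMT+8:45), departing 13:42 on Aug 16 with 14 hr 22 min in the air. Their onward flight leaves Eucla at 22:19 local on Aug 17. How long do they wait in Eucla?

5 hours 30 minutes

Convert departure to UTC: 13:42 + 4:00 = 17:42 UTC on Aug 16.
Add 14 hours 22 minutes flight time → 08:04 UTC (Aug 17).
Eucla is UTC+8:45, so local arrival = 08:04 + 8:45 = 16:49 on Aug 17.
Layover = 22:19 − 16:49 = 5 hours 30 minutes.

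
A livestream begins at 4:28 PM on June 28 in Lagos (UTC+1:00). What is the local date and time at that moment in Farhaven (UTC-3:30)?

11:58 AM on June 28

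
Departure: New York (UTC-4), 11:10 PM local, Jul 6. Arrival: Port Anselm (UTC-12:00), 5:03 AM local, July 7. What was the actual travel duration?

Departure in UTC: 11:10 PM + 4:00 = 3:10 AM on Jul 7.
Arrival in UTC: 5:03 AM + 12:00 = 5:03 PM on Jul 7.
Elapsed = 5:03 PM − 3:10 AM = 13 hours 53 minutes.

13 hours 53 minutes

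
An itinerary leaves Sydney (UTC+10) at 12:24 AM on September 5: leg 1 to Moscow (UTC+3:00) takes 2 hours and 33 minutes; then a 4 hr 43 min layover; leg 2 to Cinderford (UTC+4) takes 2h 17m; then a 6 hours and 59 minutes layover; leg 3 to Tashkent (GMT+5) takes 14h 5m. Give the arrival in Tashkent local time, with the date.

Convert departure to UTC: 12:24 AM − 10:00 = 2:24 PM UTC on Sep 4.
Add 2 hours 33 minutes leg 1 → 4:57 PM UTC.
Add 4 hours 43 minutes layover in Moscow → 9:40 PM UTC.
Add 2 hours and 17 minutes leg 2 → 11:57 PM UTC.
Add 6 hours 59 minutes layover in Cinderford → 6:56 AM UTC (Sep 5).
Add 14 hours 5 minutes leg 3 → 9:01 PM UTC.
Tashkent is UTC+5:00, so local arrival = 9:01 PM + 5:00 = 2:01 AM on Sep 6.

2:01 AM on September 6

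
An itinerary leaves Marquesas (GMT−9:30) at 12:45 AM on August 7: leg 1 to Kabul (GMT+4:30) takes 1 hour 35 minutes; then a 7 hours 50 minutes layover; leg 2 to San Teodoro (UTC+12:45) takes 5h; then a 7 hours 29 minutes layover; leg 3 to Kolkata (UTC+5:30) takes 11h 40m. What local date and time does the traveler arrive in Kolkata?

Convert departure to UTC: 12:45 AM + 9:30 = 10:15 AM UTC on Aug 7.
Add 1 hour 35 minutes leg 1 → 11:50 AM UTC.
Add 7 hours 50 minutes layover in Kabul → 7:40 PM UTC.
Add 5 hours leg 2 → 12:40 AM UTC (Aug 8).
Add 7 hours and 29 minutes layover in San Teodoro → 8:09 AM UTC.
Add 11 hours and 40 minutes leg 3 → 7:49 PM UTC.
Kolkata is UTC+5:30, so local arrival = 7:49 PM + 5:30 = 1:19 AM on Aug 9.

1:19 AM on Aug 9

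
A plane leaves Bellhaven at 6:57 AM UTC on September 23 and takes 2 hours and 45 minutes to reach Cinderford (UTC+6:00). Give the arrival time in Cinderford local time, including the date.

3:42 PM on September 23

Departure is given in UTC: 6:57 AM on Sep 23.
Add 2 hours and 45 minutes → 9:42 AM UTC.
Cinderford is UTC+6:00: 9:42 AM + 6:00 = 3:42 PM on Sep 23.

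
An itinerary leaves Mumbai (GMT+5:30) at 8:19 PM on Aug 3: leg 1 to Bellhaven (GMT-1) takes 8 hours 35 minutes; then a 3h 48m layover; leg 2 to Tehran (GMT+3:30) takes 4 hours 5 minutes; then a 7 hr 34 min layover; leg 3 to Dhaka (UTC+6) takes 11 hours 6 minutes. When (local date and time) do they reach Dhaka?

7:57 AM on August 5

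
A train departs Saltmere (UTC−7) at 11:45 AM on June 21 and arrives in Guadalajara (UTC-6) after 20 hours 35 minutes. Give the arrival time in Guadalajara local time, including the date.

9:20 AM on Jun 22

Convert departure to UTC: 11:45 AM + 7:00 = 6:45 PM UTC on Jun 21.
Add 20 hours and 35 minutes travel time → 3:20 PM UTC (Jun 22).
Guadalajara is UTC−6:00, so local arrival = 3:20 PM − 6:00 = 9:20 AM on Jun 22.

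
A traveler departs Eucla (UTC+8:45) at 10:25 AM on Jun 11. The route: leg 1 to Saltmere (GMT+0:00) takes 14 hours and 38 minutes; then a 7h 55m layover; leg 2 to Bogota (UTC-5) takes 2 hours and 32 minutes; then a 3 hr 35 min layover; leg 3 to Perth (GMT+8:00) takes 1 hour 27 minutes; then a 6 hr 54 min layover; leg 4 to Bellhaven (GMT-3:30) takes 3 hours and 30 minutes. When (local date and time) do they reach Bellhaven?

2:41 PM on Jun 12

Convert departure to UTC: 10:25 AM − 8:45 = 1:40 AM UTC on Jun 11.
Add 14 hours and 38 minutes leg 1 → 4:18 PM UTC.
Add 7 hours 55 minutes layover in Saltmere → 12:13 AM UTC (Jun 12).
Add 2 hours 32 minutes leg 2 → 2:45 AM UTC.
Add 3 hours and 35 minutes layover in Bogota → 6:20 AM UTC.
Add 1 hour 27 minutes leg 3 → 7:47 AM UTC.
Add 6 hours and 54 minutes layover in Perth → 2:41 PM UTC.
Add 3 hours 30 minutes leg 4 → 6:11 PM UTC.
Bellhaven is UTC−3:30, so local arrival = 6:11 PM − 3:30 = 2:41 PM on Jun 12.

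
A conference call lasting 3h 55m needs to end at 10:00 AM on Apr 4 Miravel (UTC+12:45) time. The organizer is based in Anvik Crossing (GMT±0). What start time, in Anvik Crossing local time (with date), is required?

5:20 PM on April 3

Target end time in UTC: 10:00 AM − 12:45 = 9:15 PM on Apr 3.
Subtract 3 hours 55 minutes → start 5:20 PM UTC on Apr 3.
Anvik Crossing is UTC+0, so start is 5:20 PM on Apr 3.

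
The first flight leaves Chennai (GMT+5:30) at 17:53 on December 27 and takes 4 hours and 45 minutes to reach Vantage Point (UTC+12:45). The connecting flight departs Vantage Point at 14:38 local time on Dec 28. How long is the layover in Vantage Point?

8 hours 45 minutes

Convert departure to UTC: 17:53 − 5:30 = 12:23 UTC on Dec 27.
Add 4 hours and 45 minutes flight time → 17:08 UTC.
Vantage Point is UTC+12:45, so local arrival = 17:08 + 12:45 = 05:53 on Dec 28.
Layover = 14:38 − 05:53 = 8 hours 45 minutes.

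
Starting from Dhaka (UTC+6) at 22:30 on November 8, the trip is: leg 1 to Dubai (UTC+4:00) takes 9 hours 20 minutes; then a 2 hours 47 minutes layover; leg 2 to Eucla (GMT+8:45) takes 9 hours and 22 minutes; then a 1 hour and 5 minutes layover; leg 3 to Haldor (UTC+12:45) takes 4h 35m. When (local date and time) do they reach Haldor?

08:24 on Nov 10

Convert departure to UTC: 22:30 − 6:00 = 16:30 UTC on Nov 8.
Add 9 hours 20 minutes leg 1 → 01:50 UTC (Nov 9).
Add 2 hours 47 minutes layover in Dubai → 04:37 UTC.
Add 9 hours and 22 minutes leg 2 → 13:59 UTC.
Add 1 hour and 5 minutes layover in Eucla → 15:04 UTC.
Add 4 hours 35 minutes leg 3 → 19:39 UTC.
Haldor is UTC+12:45, so local arrival = 19:39 + 12:45 = 08:24 on Nov 10.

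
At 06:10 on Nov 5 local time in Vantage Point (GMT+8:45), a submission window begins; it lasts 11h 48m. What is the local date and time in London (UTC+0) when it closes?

Convert start to UTC: 06:10 − 8:45 = 21:25 UTC on Nov 4.
Add 11 hours 48 minutes duration → 09:13 UTC (Nov 5).
London is UTC+0, so local end time is the same: 09:13 on Nov 5.

09:13 on November 5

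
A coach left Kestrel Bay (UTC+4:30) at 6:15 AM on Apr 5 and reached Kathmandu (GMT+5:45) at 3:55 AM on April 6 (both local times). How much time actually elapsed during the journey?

20 hours 25 minutes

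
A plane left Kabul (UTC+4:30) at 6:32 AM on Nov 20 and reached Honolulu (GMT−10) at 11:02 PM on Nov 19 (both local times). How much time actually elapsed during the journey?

7 hours

Departure in UTC: 6:32 AM − 4:30 = 2:02 AM on Nov 20.
Arrival in UTC: 11:02 PM + 10:00 = 9:02 AM on Nov 20.
Elapsed = 9:02 AM − 2:02 AM = 7 hours.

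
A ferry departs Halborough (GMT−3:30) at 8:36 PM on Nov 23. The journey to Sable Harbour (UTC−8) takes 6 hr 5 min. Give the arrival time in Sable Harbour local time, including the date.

Convert departure to UTC: 8:36 PM + 3:30 = 12:06 AM UTC on Nov 24.
Add 6 hours and 5 minutes travel time → 6:11 AM UTC.
Sable Harbour is UTC−8:00, so local arrival = 6:11 AM − 8:00 = 10:11 PM on Nov 23.

10:11 PM on November 23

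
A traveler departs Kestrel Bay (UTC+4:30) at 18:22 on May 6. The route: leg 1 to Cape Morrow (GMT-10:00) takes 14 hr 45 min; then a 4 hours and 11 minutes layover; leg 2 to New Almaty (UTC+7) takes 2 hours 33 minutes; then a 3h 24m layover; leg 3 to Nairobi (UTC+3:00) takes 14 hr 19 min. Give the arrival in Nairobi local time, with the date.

Convert departure to UTC: 18:22 − 4:30 = 13:52 UTC on May 6.
Add 14 hours and 45 minutes leg 1 → 04:37 UTC (May 7).
Add 4 hours and 11 minutes layover in Cape Morrow → 08:48 UTC.
Add 2 hours and 33 minutes leg 2 → 11:21 UTC.
Add 3 hours and 24 minutes layover in New Almaty → 14:45 UTC.
Add 14 hours and 19 minutes leg 3 → 05:04 UTC (May 8).
Nairobi is UTC+3:00, so local arrival = 05:04 + 3:00 = 08:04 on May 8.

08:04 on May 8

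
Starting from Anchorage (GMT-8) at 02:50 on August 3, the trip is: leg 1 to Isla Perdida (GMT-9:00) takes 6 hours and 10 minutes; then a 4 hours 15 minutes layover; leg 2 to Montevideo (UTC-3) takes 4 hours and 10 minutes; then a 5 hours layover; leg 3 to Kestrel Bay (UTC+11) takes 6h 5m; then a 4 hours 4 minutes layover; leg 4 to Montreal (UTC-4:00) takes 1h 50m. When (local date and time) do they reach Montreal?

Convert departure to UTC: 02:50 + 8:00 = 10:50 UTC on Aug 3.
Add 6 hours 10 minutes leg 1 → 17:00 UTC.
Add 4 hours 15 minutes layover in Isla Perdida → 21:15 UTC.
Add 4 hours and 10 minutes leg 2 → 01:25 UTC (Aug 4).
Add 5 hours layover in Montevideo → 06:25 UTC.
Add 6 hours 5 minutes leg 3 → 12:30 UTC.
Add 4 hours 4 minutes layover in Kestrel Bay → 16:34 UTC.
Add 1 hour and 50 minutes leg 4 → 18:24 UTC.
Montreal is UTC−4:00, so local arrival = 18:24 − 4:00 = 14:24 on Aug 4.

14:24 on August 4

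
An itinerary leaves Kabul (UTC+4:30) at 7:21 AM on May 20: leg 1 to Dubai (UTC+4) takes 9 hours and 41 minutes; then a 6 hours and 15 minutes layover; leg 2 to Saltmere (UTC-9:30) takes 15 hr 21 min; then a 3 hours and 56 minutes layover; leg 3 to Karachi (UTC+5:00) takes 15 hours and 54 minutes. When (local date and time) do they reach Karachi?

Convert departure to UTC: 7:21 AM − 4:30 = 2:51 AM UTC on May 20.
Add 9 hours 41 minutes leg 1 → 12:32 PM UTC.
Add 6 hours 15 minutes layover in Dubai → 6:47 PM UTC.
Add 15 hours 21 minutes leg 2 → 10:08 AM UTC (May 21).
Add 3 hours 56 minutes layover in Saltmere → 2:04 PM UTC.
Add 15 hours 54 minutes leg 3 → 5:58 AM UTC (May 22).
Karachi is UTC+5:00, so local arrival = 5:58 AM + 5:00 = 10:58 AM on May 22.

10:58 AM on May 22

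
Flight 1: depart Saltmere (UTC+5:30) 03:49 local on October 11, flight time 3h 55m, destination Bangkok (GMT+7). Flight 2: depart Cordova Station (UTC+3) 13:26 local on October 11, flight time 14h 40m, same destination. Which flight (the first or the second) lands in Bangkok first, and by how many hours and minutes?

Flight 1 in UTC: 03:49 − 5:30 = 22:19 on Oct 10.
+3 hours 55 minutes → arrive 02:14 UTC on Oct 11.
Flight 2 in UTC: 13:26 − 3:00 = 10:26 on Oct 11.
+14 hours 40 minutes → arrive 01:06 UTC on Oct 12.
Flight 1 lands earlier by 22 hours 52 minutes.

the first, by 22 hours 52 minutes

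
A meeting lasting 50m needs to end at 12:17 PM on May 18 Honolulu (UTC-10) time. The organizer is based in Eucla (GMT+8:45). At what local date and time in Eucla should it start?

6:12 AM on May 19

Target end time in UTC: 12:17 PM + 10:00 = 10:17 PM on May 18.
Subtract 50 minutes → start 9:27 PM UTC on May 18.
Eucla is UTC+8:45: 9:27 PM + 8:45 = 6:12 AM on May 19.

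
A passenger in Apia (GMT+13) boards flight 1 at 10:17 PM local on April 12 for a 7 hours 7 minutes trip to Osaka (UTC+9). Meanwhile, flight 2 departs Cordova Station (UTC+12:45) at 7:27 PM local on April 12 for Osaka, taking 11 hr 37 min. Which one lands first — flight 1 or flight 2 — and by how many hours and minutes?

the first, by 1 hour 55 minutes

Flight 1 in UTC: 10:17 PM − 13:00 = 9:17 AM on Apr 12.
+7 hours 7 minutes → arrive 4:24 PM UTC on Apr 12.
Flight 2 in UTC: 7:27 PM − 12:45 = 6:42 AM on Apr 12.
+11 hours and 37 minutes → arrive 6:19 PM UTC on Apr 12.
Flight 1 lands earlier by 1 hour 55 minutes.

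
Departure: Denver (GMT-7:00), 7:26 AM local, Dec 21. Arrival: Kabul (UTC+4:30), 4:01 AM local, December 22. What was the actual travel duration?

Kabul is 11:30 ahead of Denver.
Clock-face elapsed time (ignoring zones) is 20 hours 35 minutes.
Actual elapsed = 20 hours 35 minutes − 11:30 = 9 hours 5 minutes.

9 hours 5 minutes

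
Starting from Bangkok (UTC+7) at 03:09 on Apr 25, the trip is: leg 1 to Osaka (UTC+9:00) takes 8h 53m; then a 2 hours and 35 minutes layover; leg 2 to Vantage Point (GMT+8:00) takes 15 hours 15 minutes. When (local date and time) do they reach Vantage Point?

06:52 on April 26

Convert departure to UTC: 03:09 − 7:00 = 20:09 UTC on Apr 24.
Add 8 hours and 53 minutes leg 1 → 05:02 UTC (Apr 25).
Add 2 hours and 35 minutes layover in Osaka → 07:37 UTC.
Add 15 hours and 15 minutes leg 2 → 22:52 UTC.
Vantage Point is UTC+8:00, so local arrival = 22:52 + 8:00 = 06:52 on Apr 26.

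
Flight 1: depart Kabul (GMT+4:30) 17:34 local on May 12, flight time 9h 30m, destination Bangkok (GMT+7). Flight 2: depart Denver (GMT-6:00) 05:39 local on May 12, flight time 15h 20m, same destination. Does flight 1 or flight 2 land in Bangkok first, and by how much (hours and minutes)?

the first, by 4 hours 25 minutes

Flight 1 in UTC: 17:34 − 4:30 = 13:04 on May 12.
+9 hours and 30 minutes → arrive 22:34 UTC on May 12.
Flight 2 in UTC: 05:39 + 6:00 = 11:39 on May 12.
+15 hours 20 minutes → arrive 02:59 UTC on May 13.
Flight 1 lands earlier by 4 hours 25 minutes.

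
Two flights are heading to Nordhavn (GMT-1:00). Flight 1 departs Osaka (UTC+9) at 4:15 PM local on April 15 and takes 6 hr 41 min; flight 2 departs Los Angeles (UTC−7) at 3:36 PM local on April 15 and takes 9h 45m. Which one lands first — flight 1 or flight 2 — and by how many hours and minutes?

Flight 1 in UTC: 4:15 PM − 9:00 = 7:15 AM on Apr 15.
+6 hours 41 minutes → arrive 1:56 PM UTC on Apr 15.
Flight 2 in UTC: 3:36 PM + 7:00 = 10:36 PM on Apr 15.
+9 hours and 45 minutes → arrive 8:21 AM UTC on Apr 16.
Flight 1 lands earlier by 18 hours 25 minutes.

the first, by 18 hours 25 minutes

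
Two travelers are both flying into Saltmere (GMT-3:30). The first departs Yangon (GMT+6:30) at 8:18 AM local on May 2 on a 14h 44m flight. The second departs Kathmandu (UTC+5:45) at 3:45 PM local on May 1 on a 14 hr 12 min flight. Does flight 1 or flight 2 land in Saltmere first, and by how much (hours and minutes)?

the second, by 16 hours 20 minutes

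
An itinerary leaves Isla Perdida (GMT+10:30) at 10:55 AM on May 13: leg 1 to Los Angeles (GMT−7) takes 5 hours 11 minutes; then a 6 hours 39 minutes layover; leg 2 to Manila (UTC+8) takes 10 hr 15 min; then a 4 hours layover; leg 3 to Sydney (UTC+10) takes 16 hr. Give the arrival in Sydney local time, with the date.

4:30 AM on May 15

Convert departure to UTC: 10:55 AM − 10:30 = 12:25 AM UTC on May 13.
Add 5 hours and 11 minutes leg 1 → 5:36 AM UTC.
Add 6 hours and 39 minutes layover in Los Angeles → 12:15 PM UTC.
Add 10 hours and 15 minutes leg 2 → 10:30 PM UTC.
Add 4 hours layover in Manila → 2:30 AM UTC (May 14).
Add 16 hours leg 3 → 6:30 PM UTC.
Sydney is UTC+10:00, so local arrival = 6:30 PM + 10:00 = 4:30 AM on May 15.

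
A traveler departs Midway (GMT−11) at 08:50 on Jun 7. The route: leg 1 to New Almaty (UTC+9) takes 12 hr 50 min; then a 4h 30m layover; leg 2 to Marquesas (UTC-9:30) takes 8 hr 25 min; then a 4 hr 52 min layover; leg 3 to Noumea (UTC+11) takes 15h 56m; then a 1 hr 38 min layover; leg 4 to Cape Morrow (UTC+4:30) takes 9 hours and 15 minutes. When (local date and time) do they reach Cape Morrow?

09:46 on June 10

Convert departure to UTC: 08:50 + 11:00 = 19:50 UTC on Jun 7.
Add 12 hours and 50 minutes leg 1 → 08:40 UTC (Jun 8).
Add 4 hours and 30 minutes layover in New Almaty → 13:10 UTC.
Add 8 hours 25 minutes leg 2 → 21:35 UTC.
Add 4 hours and 52 minutes layover in Marquesas → 02:27 UTC (Jun 9).
Add 15 hours and 56 minutes leg 3 → 18:23 UTC.
Add 1 hour and 38 minutes layover in Noumea → 20:01 UTC.
Add 9 hours 15 minutes leg 4 → 05:16 UTC (Jun 10).
Cape Morrow is UTC+4:30, so local arrival = 05:16 + 4:30 = 09:46 on Jun 10.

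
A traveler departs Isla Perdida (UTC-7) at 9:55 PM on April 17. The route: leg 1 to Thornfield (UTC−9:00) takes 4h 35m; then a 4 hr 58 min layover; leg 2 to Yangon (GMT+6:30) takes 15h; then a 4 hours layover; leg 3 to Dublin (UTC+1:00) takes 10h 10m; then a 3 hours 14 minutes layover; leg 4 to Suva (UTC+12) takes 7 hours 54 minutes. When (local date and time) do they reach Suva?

6:46 PM on April 20

Convert departure to UTC: 9:55 PM + 7:00 = 4:55 AM UTC on Apr 18.
Add 4 hours and 35 minutes leg 1 → 9:30 AM UTC.
Add 4 hours 58 minutes layover in Thornfield → 2:28 PM UTC.
Add 15 hours leg 2 → 5:28 AM UTC (Apr 19).
Add 4 hours layover in Yangon → 9:28 AM UTC.
Add 10 hours and 10 minutes leg 3 → 7:38 PM UTC.
Add 3 hours and 14 minutes layover in Dublin → 10:52 PM UTC.
Add 7 hours 54 minutes leg 4 → 6:46 AM UTC (Apr 20).
Suva is UTC+12:00, so local arrival = 6:46 AM + 12:00 = 6:46 PM on Apr 20.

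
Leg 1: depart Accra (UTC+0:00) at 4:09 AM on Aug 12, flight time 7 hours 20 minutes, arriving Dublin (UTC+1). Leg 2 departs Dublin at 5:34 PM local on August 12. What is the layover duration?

5 hours 5 minutes

Accra is at UTC+0, so departure is already 4:09 AM UTC on Aug 12.
Add 7 hours 20 minutes flight time → 11:29 AM UTC.
Dublin is UTC+1:00, so local arrival = 11:29 AM + 1:00 = 12:29 PM on Aug 12.
Layover = 5:34 PM − 12:29 PM = 5 hours 5 minutes.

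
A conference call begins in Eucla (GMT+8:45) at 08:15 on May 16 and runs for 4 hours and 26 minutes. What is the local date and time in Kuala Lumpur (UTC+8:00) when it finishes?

Kuala Lumpur is 0:45 behind Eucla.
After 4 hours 26 minutes it is 12:41 in Eucla.
Shift by the zone difference: 12:41 − 0:45 = 11:56 on May 16 in Kuala Lumpur.

11:56 on May 16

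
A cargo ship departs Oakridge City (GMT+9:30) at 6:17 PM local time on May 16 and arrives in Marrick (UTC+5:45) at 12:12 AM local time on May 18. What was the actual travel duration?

33 hours 40 minutes

Departure in UTC: 6:17 PM − 9:30 = 8:47 AM on May 16.
Arrival in UTC: 12:12 AM − 5:45 = 6:27 PM on May 17.
Elapsed = 6:27 PM − 8:47 AM (+1 day) = 33 hours 40 minutes.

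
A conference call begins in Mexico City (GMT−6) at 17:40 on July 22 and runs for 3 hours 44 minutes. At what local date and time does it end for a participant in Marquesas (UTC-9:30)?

Convert start to UTC: 17:40 + 6:00 = 23:40 UTC on Jul 22.
Add 3 hours 44 minutes duration → 03:24 UTC (Jul 23).
Marquesas is UTC−9:30, so local end time = 03:24 − 9:30 = 17:54 on Jul 22.

17:54 on Jul 22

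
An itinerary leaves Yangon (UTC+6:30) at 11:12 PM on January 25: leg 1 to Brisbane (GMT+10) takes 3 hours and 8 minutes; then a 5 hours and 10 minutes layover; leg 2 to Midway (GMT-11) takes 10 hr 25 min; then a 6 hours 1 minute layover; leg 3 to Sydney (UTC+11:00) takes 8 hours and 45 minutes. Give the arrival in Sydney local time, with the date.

1:11 PM on Jan 27

Convert departure to UTC: 11:12 PM − 6:30 = 4:42 PM UTC on Jan 25.
Add 3 hours and 8 minutes leg 1 → 7:50 PM UTC.
Add 5 hours 10 minutes layover in Brisbane → 1:00 AM UTC (Jan 26).
Add 10 hours 25 minutes leg 2 → 11:25 AM UTC.
Add 6 hours 1 minute layover in Midway → 5:26 PM UTC.
Add 8 hours and 45 minutes leg 3 → 2:11 AM UTC (Jan 27).
Sydney is UTC+11:00, so local arrival = 2:11 AM + 11:00 = 1:11 PM on Jan 27.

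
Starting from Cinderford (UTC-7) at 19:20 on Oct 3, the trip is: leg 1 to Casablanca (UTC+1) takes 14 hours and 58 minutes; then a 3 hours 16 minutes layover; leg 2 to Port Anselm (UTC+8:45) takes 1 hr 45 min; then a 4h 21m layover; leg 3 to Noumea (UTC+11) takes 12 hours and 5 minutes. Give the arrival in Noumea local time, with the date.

01:45 on October 6

Convert departure to UTC: 19:20 + 7:00 = 02:20 UTC on Oct 4.
Add 14 hours 58 minutes leg 1 → 17:18 UTC.
Add 3 hours and 16 minutes layover in Casablanca → 20:34 UTC.
Add 1 hour and 45 minutes leg 2 → 22:19 UTC.
Add 4 hours 21 minutes layover in Port Anselm → 02:40 UTC (Oct 5).
Add 12 hours and 5 minutes leg 3 → 14:45 UTC.
Noumea is UTC+11:00, so local arrival = 14:45 + 11:00 = 01:45 on Oct 6.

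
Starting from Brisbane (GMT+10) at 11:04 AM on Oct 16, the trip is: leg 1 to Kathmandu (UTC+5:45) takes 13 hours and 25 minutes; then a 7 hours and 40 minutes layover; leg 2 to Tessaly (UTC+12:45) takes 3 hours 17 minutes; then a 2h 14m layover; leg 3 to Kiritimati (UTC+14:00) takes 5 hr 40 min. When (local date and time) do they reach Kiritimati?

11:20 PM on Oct 17

Convert departure to UTC: 11:04 AM − 10:00 = 1:04 AM UTC on Oct 16.
Add 13 hours 25 minutes leg 1 → 2:29 PM UTC.
Add 7 hours 40 minutes layover in Kathmandu → 10:09 PM UTC.
Add 3 hours 17 minutes leg 2 → 1:26 AM UTC (Oct 17).
Add 2 hours 14 minutes layover in Tessaly → 3:40 AM UTC.
Add 5 hours 40 minutes leg 3 → 9:20 AM UTC.
Kiritimati is UTC+14:00, so local arrival = 9:20 AM + 14:00 = 11:20 PM on Oct 17.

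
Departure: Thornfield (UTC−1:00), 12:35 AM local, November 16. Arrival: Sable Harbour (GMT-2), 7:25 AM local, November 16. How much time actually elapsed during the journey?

Departure in UTC: 12:35 AM + 1:00 = 1:35 AM on Nov 16.
Arrival in UTC: 7:25 AM + 2:00 = 9:25 AM on Nov 16.
Elapsed = 9:25 AM − 1:35 AM = 7 hours 50 minutes.

7 hours 50 minutes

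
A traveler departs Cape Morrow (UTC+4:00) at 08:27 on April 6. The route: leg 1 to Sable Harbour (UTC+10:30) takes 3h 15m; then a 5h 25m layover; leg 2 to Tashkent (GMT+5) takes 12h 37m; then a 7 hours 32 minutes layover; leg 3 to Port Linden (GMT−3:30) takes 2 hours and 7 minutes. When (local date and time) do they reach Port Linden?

07:53 on Apr 7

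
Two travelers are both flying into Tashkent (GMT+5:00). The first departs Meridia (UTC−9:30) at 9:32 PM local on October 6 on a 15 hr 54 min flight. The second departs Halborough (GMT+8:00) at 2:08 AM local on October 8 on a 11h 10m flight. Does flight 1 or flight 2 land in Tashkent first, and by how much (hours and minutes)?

Flight 1 in UTC: 9:32 PM + 9:30 = 7:02 AM on Oct 7.
+15 hours 54 minutes → arrive 10:56 PM UTC on Oct 7.
Flight 2 in UTC: 2:08 AM − 8:00 = 6:08 PM on Oct 7.
+11 hours and 10 minutes → arrive 5:18 AM UTC on Oct 8.
Flight 1 lands earlier by 6 hours 22 minutes.

the first, by 6 hours 22 minutes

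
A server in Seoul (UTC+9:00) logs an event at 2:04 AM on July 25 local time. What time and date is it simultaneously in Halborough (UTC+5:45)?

In UTC: 2:04 AM − 9:00 = 5:04 PM on Jul 24.
Halborough is UTC+5:45: 5:04 PM + 5:45 = 10:49 PM on Jul 24.

10:49 PM on Jul 24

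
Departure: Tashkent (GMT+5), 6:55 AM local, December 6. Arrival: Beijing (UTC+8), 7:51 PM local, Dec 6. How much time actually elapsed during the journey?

9 hours 56 minutes

Departure in UTC: 6:55 AM − 5:00 = 1:55 AM on Dec 6.
Arrival in UTC: 7:51 PM − 8:00 = 11:51 AM on Dec 6.
Elapsed = 11:51 AM − 1:55 AM = 9 hours 56 minutes.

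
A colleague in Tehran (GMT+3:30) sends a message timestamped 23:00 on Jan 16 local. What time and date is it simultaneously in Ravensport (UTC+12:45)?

08:15 on January 17

In UTC: 23:00 − 3:30 = 19:30 on Jan 16.
Ravensport is UTC+12:45: 19:30 + 12:45 = 08:15 on Jan 17.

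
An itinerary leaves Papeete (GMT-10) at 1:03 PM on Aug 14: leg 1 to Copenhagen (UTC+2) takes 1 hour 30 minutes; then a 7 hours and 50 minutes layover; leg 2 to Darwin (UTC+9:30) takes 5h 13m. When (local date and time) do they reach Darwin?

11:06 PM on Aug 15

Convert departure to UTC: 1:03 PM + 10:00 = 11:03 PM UTC on Aug 14.
Add 1 hour 30 minutes leg 1 → 12:33 AM UTC (Aug 15).
Add 7 hours and 50 minutes layover in Copenhagen → 8:23 AM UTC.
Add 5 hours and 13 minutes leg 2 → 1:36 PM UTC.
Darwin is UTC+9:30, so local arrival = 1:36 PM + 9:30 = 11:06 PM on Aug 15.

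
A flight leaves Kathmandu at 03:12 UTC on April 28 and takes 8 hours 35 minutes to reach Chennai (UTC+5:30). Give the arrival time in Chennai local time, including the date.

17:17 on April 28

Departure is given in UTC: 03:12 on Apr 28.
Add 8 hours 35 minutes → 11:47 UTC.
Chennai is UTC+5:30: 11:47 + 5:30 = 17:17 on Apr 28.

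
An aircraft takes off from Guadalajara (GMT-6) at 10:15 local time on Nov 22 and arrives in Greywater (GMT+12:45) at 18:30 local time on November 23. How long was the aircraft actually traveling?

Departure in UTC: 10:15 + 6:00 = 16:15 on Nov 22.
Arrival in UTC: 18:30 − 12:45 = 05:45 on Nov 23.
Elapsed = 05:45 − 16:15 (+1 day) = 13 hours 30 minutes.

13 hours 30 minutes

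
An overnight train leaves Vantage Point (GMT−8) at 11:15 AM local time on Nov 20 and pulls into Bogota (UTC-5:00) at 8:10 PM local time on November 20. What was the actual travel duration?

5 hours 55 minutes

Departure in UTC: 11:15 AM + 8:00 = 7:15 PM on Nov 20.
Arrival in UTC: 8:10 PM + 5:00 = 1:10 AM on Nov 21.
Elapsed = 1:10 AM − 7:15 PM (+1 day) = 5 hours 55 minutes.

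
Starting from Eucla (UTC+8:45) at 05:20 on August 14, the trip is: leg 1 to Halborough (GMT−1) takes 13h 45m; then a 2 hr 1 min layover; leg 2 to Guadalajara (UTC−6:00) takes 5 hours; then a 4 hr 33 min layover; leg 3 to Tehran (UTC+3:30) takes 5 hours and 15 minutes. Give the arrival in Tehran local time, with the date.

Convert departure to UTC: 05:20 − 8:45 = 20:35 UTC on Aug 13.
Add 13 hours and 45 minutes leg 1 → 10:20 UTC (Aug 14).
Add 2 hours and 1 minute layover in Halborough → 12:21 UTC.
Add 5 hours leg 2 → 17:21 UTC.
Add 4 hours 33 minutes layover in Guadalajara → 21:54 UTC.
Add 5 hours and 15 minutes leg 3 → 03:09 UTC (Aug 15).
Tehran is UTC+3:30, so local arrival = 03:09 + 3:30 = 06:39 on Aug 15.

06:39 on August 15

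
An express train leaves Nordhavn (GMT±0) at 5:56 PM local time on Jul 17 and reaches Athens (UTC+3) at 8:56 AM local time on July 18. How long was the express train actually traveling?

12 hours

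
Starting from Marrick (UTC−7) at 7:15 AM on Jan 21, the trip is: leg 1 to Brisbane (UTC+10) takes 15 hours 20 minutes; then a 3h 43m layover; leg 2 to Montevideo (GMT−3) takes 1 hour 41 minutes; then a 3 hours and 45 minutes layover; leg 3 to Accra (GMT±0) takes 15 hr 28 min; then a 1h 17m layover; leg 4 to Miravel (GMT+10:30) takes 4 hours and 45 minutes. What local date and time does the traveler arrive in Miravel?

Convert departure to UTC: 7:15 AM + 7:00 = 2:15 PM UTC on Jan 21.
Add 15 hours 20 minutes leg 1 → 5:35 AM UTC (Jan 22).
Add 3 hours and 43 minutes layover in Brisbane → 9:18 AM UTC.
Add 1 hour 41 minutes leg 2 → 10:59 AM UTC.
Add 3 hours 45 minutes layover in Montevideo → 2:44 PM UTC.
Add 15 hours 28 minutes leg 3 → 6:12 AM UTC (Jan 23).
Add 1 hour and 17 minutes layover in Accra → 7:29 AM UTC.
Add 4 hours and 45 minutes leg 4 → 12:14 PM UTC.
Miravel is UTC+10:30, so local arrival = 12:14 PM + 10:30 = 10:44 PM on Jan 23.

10:44 PM on January 23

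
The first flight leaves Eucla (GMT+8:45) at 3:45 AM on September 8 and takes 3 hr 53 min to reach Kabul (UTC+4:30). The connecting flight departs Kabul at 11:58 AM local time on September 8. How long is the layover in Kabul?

8 hours 35 minutes

Convert departure to UTC: 3:45 AM − 8:45 = 7:00 PM UTC on Sep 7.
Add 3 hours and 53 minutes flight time → 10:53 PM UTC.
Kabul is UTC+4:30, so local arrival = 10:53 PM + 4:30 = 3:23 AM on Sep 8.
Layover = 11:58 AM − 3:23 AM = 8 hours 35 minutes.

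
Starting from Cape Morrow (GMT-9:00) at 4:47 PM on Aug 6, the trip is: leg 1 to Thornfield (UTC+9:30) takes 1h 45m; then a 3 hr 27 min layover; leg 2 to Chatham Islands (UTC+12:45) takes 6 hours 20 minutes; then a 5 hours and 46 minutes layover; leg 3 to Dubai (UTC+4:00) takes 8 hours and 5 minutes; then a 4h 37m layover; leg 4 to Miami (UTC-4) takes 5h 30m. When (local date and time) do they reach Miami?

Convert departure to UTC: 4:47 PM + 9:00 = 1:47 AM UTC on Aug 7.
Add 1 hour and 45 minutes leg 1 → 3:32 AM UTC.
Add 3 hours and 27 minutes layover in Thornfield → 6:59 AM UTC.
Add 6 hours 20 minutes leg 2 → 1:19 PM UTC.
Add 5 hours 46 minutes layover in Chatham Islands → 7:05 PM UTC.
Add 8 hours 5 minutes leg 3 → 3:10 AM UTC (Aug 8).
Add 4 hours 37 minutes layover in Dubai → 7:47 AM UTC.
Add 5 hours and 30 minutes leg 4 → 1:17 PM UTC.
Miami is UTC−4:00, so local arrival = 1:17 PM − 4:00 = 9:17 AM on Aug 8.

9:17 AM on August 8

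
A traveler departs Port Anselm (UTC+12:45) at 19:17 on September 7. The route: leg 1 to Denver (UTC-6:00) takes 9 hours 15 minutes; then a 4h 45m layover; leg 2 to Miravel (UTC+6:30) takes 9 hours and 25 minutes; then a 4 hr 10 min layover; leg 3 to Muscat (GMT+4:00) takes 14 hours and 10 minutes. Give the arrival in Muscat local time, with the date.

04:17 on September 9

Convert departure to UTC: 19:17 − 12:45 = 06:32 UTC on Sep 7.
Add 9 hours and 15 minutes leg 1 → 15:47 UTC.
Add 4 hours and 45 minutes layover in Denver → 20:32 UTC.
Add 9 hours 25 minutes leg 2 → 05:57 UTC (Sep 8).
Add 4 hours and 10 minutes layover in Miravel → 10:07 UTC.
Add 14 hours and 10 minutes leg 3 → 00:17 UTC (Sep 9).
Muscat is UTC+4:00, so local arrival = 00:17 + 4:00 = 04:17 on Sep 9.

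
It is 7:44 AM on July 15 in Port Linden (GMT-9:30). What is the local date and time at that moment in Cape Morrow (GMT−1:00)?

In UTC: 7:44 AM + 9:30 = 5:14 PM on Jul 15.
Cape Morrow is UTC−1:00: 5:14 PM − 1:00 = 4:14 PM on Jul 15.

4:14 PM on July 15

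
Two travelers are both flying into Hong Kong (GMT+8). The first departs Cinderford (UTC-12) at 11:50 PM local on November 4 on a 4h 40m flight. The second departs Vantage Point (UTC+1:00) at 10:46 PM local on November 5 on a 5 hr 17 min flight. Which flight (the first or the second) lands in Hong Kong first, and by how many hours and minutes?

Flight 1 in UTC: 11:50 PM + 12:00 = 11:50 AM on Nov 5.
+4 hours 40 minutes → arrive 4:30 PM UTC on Nov 5.
Flight 2 in UTC: 10:46 PM − 1:00 = 9:46 PM on Nov 5.
+5 hours 17 minutes → arrive 3:03 AM UTC on Nov 6.
Flight 1 lands earlier by 10 hours 33 minutes.

the first, by 10 hours 33 minutes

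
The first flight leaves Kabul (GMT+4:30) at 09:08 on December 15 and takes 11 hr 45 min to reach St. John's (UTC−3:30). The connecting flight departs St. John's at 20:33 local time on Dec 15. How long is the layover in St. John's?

7 hours 40 minutes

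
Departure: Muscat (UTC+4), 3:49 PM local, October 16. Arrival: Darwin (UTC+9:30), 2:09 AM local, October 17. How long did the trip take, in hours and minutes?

4 hours 50 minutes

Departure in UTC: 3:49 PM − 4:00 = 11:49 AM on Oct 16.
Arrival in UTC: 2:09 AM − 9:30 = 4:39 PM on Oct 16.
Elapsed = 4:39 PM − 11:49 AM = 4 hours 50 minutes.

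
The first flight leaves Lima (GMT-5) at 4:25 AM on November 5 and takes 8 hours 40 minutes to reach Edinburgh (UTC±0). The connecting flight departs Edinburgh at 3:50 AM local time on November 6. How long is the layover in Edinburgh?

9 hours 45 minutes

Convert departure to UTC: 4:25 AM + 5:00 = 9:25 AM UTC on Nov 5.
Add 8 hours and 40 minutes flight time → 6:05 PM UTC.
Edinburgh is UTC+0, so local arrival is the same: 6:05 PM on Nov 5.
Layover = 3:50 AM − 6:05 PM (+1 day) = 9 hours 45 minutes.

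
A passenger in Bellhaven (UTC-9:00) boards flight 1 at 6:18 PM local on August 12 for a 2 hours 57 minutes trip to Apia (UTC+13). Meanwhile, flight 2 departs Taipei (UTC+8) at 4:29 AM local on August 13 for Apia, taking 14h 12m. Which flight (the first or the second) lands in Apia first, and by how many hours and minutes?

the first, by 4 hours 26 minutes

Flight 1 in UTC: 6:18 PM + 9:00 = 3:18 AM on Aug 13.
+2 hours and 57 minutes → arrive 6:15 AM UTC on Aug 13.
Flight 2 in UTC: 4:29 AM − 8:00 = 8:29 PM on Aug 12.
+14 hours 12 minutes → arrive 10:41 AM UTC on Aug 13.
Flight 1 lands earlier by 4 hours 26 minutes.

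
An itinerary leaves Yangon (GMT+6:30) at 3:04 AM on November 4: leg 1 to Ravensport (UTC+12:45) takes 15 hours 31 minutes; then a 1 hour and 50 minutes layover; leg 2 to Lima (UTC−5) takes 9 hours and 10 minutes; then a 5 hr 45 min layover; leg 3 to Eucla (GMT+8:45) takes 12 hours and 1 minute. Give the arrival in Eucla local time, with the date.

Convert departure to UTC: 3:04 AM − 6:30 = 8:34 PM UTC on Nov 3.
Add 15 hours 31 minutes leg 1 → 12:05 PM UTC (Nov 4).
Add 1 hour 50 minutes layover in Ravensport → 1:55 PM UTC.
Add 9 hours and 10 minutes leg 2 → 11:05 PM UTC.
Add 5 hours 45 minutes layover in Lima → 4:50 AM UTC (Nov 5).
Add 12 hours and 1 minute leg 3 → 4:51 PM UTC.
Eucla is UTC+8:45, so local arrival = 4:51 PM + 8:45 = 1:36 AM on Nov 6.

1:36 AM on November 6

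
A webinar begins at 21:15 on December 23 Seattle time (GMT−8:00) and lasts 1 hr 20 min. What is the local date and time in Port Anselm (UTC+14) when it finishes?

Convert start to UTC: 21:15 + 8:00 = 05:15 UTC on Dec 24.
Add 1 hour and 20 minutes duration → 06:35 UTC.
Port Anselm is UTC+14:00, so local end time = 06:35 + 14:00 = 20:35 on Dec 24.

20:35 on December 24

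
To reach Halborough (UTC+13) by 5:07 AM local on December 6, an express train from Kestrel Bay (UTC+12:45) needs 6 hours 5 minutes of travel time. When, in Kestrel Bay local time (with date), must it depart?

10:47 PM on Dec 5

Target arrival in UTC: 5:07 AM − 13:00 = 4:07 PM on Dec 5.
Subtract 6 hours and 5 minutes → departure 10:02 AM UTC on Dec 5.
Kestrel Bay is UTC+12:45: 10:02 AM + 12:45 = 10:47 PM on Dec 5.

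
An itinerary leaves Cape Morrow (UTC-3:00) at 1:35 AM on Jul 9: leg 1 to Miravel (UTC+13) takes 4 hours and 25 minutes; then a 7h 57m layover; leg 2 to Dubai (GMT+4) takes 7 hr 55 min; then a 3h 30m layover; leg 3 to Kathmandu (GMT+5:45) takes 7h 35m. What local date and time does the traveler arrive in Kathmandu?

Convert departure to UTC: 1:35 AM + 3:00 = 4:35 AM UTC on Jul 9.
Add 4 hours 25 minutes leg 1 → 9:00 AM UTC.
Add 7 hours 57 minutes layover in Miravel → 4:57 PM UTC.
Add 7 hours 55 minutes leg 2 → 12:52 AM UTC (Jul 10).
Add 3 hours and 30 minutes layover in Dubai → 4:22 AM UTC.
Add 7 hours 35 minutes leg 3 → 11:57 AM UTC.
Kathmandu is UTC+5:45, so local arrival = 11:57 AM + 5:45 = 5:42 PM on Jul 10.

5:42 PM on Jul 10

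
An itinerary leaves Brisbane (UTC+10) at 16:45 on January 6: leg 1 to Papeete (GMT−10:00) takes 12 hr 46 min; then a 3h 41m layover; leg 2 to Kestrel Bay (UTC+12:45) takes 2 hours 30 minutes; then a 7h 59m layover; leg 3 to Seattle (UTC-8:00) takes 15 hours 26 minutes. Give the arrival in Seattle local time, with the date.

17:07 on Jan 7

Convert departure to UTC: 16:45 − 10:00 = 06:45 UTC on Jan 6.
Add 12 hours and 46 minutes leg 1 → 19:31 UTC.
Add 3 hours 41 minutes layover in Papeete → 23:12 UTC.
Add 2 hours 30 minutes leg 2 → 01:42 UTC (Jan 7).
Add 7 hours 59 minutes layover in Kestrel Bay → 09:41 UTC.
Add 15 hours and 26 minutes leg 3 → 01:07 UTC (Jan 8).
Seattle is UTC−8:00, so local arrival = 01:07 − 8:00 = 17:07 on Jan 7.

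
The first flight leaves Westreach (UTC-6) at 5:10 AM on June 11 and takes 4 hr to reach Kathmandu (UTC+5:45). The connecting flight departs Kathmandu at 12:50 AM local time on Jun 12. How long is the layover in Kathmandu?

3 hours 55 minutes

Convert departure to UTC: 5:10 AM + 6:00 = 11:10 AM UTC on Jun 11.
Add 4 hours flight time → 3:10 PM UTC.
Kathmandu is UTC+5:45, so local arrival = 3:10 PM + 5:45 = 8:55 PM on Jun 11.
Layover = 12:50 AM − 8:55 PM (+1 day) = 3 hours 55 minutes.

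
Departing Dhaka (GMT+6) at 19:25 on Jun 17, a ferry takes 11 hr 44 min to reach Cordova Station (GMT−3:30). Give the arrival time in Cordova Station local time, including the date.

21:39 on June 17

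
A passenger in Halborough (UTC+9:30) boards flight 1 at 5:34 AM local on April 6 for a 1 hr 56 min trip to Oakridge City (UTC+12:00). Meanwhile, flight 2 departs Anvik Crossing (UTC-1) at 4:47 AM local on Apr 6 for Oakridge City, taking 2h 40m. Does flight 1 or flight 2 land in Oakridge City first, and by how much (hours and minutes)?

Flight 1 in UTC: 5:34 AM − 9:30 = 8:04 PM on Apr 5.
+1 hour 56 minutes → arrive 10:00 PM UTC on Apr 5.
Flight 2 in UTC: 4:47 AM + 1:00 = 5:47 AM on Apr 6.
+2 hours and 40 minutes → arrive 8:27 AM UTC on Apr 6.
Flight 1 lands earlier by 10 hours 27 minutes.

the first, by 10 hours 27 minutes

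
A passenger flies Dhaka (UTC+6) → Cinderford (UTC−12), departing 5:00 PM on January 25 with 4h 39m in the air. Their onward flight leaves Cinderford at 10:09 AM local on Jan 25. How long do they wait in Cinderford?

6 hours 30 minutes

Convert departure to UTC: 5:00 PM − 6:00 = 11:00 AM UTC on Jan 25.
Add 4 hours 39 minutes flight time → 3:39 PM UTC.
Cinderford is UTC−12:00, so local arrival = 3:39 PM − 12:00 = 3:39 AM on Jan 25.
Layover = 10:09 AM − 3:39 AM = 6 hours 30 minutes.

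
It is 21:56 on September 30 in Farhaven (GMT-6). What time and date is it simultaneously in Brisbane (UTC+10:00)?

13:56 on Oct 1

In UTC: 21:56 + 6:00 = 03:56 on Oct 1.
Brisbane is UTC+10:00: 03:56 + 10:00 = 13:56 on Oct 1.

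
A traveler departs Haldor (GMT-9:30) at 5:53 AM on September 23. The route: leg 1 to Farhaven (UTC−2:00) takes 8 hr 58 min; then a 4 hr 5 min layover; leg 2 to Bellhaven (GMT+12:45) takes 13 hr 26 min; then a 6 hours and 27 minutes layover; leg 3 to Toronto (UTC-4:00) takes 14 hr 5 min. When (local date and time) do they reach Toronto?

Convert departure to UTC: 5:53 AM + 9:30 = 3:23 PM UTC on Sep 23.
Add 8 hours and 58 minutes leg 1 → 12:21 AM UTC (Sep 24).
Add 4 hours and 5 minutes layover in Farhaven → 4:26 AM UTC.
Add 13 hours 26 minutes leg 2 → 5:52 PM UTC.
Add 6 hours 27 minutes layover in Bellhaven → 12:19 AM UTC (Sep 25).
Add 14 hours and 5 minutes leg 3 → 2:24 PM UTC.
Toronto is UTC−4:00, so local arrival = 2:24 PM − 4:00 = 10:24 AM on Sep 25.

10:24 AM on Sep 25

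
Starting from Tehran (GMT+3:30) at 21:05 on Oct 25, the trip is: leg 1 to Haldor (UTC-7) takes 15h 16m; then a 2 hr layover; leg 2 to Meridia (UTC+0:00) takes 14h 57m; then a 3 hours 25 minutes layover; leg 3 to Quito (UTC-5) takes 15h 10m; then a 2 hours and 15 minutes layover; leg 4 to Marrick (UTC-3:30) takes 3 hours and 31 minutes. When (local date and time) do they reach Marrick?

Convert departure to UTC: 21:05 − 3:30 = 17:35 UTC on Oct 25.
Add 15 hours 16 minutes leg 1 → 08:51 UTC (Oct 26).
Add 2 hours layover in Haldor → 10:51 UTC.
Add 14 hours and 57 minutes leg 2 → 01:48 UTC (Oct 27).
Add 3 hours 25 minutes layover in Meridia → 05:13 UTC.
Add 15 hours 10 minutes leg 3 → 20:23 UTC.
Add 2 hours and 15 minutes layover in Quito → 22:38 UTC.
Add 3 hours and 31 minutes leg 4 → 02:09 UTC (Oct 28).
Marrick is UTC−3:30, so local arrival = 02:09 − 3:30 = 22:39 on Oct 27.

22:39 on Oct 27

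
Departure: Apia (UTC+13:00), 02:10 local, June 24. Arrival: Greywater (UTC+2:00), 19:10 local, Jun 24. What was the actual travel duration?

28 hours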